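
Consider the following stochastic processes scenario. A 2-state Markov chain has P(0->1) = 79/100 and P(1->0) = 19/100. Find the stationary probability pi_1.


Stationary distribution: pi_0 = p10/(p01+p10), pi_1 = p01/(p01+p10)
p01 = 0.7900, p10 = 0.1900
pi_1 = 0.8061

0.8061


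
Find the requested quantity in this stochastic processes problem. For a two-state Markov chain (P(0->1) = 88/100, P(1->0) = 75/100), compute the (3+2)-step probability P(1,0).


P^5 = P^3 * P^2
Computing via matrix multiplication of the transition matrix.
Entry (1,0) of P^5 = 0.5058

0.5058


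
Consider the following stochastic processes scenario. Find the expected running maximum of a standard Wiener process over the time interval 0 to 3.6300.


E(max B(s)) = sqrt(2t/pi)
= sqrt(2*3.6300/pi)
= sqrt(2.3109)
= 1.5202

1.5202


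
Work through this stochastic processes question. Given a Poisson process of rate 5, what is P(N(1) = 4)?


P(N(t)=k) = (lambda*t)^k * exp(-lambda*t) / k!
lambda*t = 5
= 5^4 * exp(-5) / 4!
= 625 * 0.0067 / 24
= 0.1755

0.1755


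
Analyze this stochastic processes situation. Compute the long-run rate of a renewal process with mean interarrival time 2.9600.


Long-run renewal rate = 1/E(X)
= 1/2.9600
= 0.3378

0.3378


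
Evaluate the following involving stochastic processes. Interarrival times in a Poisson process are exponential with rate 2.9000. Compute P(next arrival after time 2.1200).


P(X > t) = exp(-lambda * t)
= exp(-2.9000 * 2.1200)
= exp(-6.1480) = 0.0021

0.0021


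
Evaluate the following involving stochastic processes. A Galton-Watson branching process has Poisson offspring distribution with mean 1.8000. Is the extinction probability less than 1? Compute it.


Since mu = 1.8000 > 1, extinction prob q < 1.
Solve s = exp(mu*(s-1)) iteratively.
q = 0.2676

0.2676


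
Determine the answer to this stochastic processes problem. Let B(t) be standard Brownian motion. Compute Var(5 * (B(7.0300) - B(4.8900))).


Var(alpha*(B(t)-B(s))) = alpha^2 * (t-s)
= 5^2 * (7.0300 - 4.8900)
= 25 * 2.1400
= 53.5000

53.5000


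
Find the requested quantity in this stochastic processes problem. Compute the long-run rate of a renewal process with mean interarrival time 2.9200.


Long-run renewal rate = 1/E(X)
= 1/2.9200
= 0.3425

0.3425


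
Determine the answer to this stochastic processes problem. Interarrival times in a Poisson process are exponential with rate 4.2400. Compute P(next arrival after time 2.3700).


P(X > t) = exp(-lambda * t)
= exp(-4.2400 * 2.3700)
= exp(-10.0488) = 4.3238e-05

4.3238e-05


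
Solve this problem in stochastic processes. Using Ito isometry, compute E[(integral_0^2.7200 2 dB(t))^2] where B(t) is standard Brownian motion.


By Ito isometry: E[(int f dB)^2] = int f^2 dt
= 2^2 * 2.7200
= 4 * 2.7200 = 10.8800

10.8800


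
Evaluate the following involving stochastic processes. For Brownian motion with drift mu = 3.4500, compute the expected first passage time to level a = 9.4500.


Expected first passage time = a/mu
= 9.4500/3.4500
= 2.7391

2.7391


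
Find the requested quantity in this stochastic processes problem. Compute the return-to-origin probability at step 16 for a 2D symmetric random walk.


P = C(16,8)^2 / 4^16
= 12870^2 / 4294967296
= 165636900 / 4294967296
= 0.0386

0.0386


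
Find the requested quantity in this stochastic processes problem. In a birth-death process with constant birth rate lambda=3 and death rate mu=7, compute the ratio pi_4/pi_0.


For birth-death process, pi_n/pi_0 = (lambda/mu)^n
= (3/7)^4
= 0.0337

0.0337


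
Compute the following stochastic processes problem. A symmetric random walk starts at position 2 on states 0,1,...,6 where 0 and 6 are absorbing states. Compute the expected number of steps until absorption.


For symmetric RW on 0,...,N with absorbing barriers, E(i) = i*(N-i)
E(2) = 2 * 4 = 8

8


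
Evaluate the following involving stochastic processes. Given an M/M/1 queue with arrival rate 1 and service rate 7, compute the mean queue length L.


rho = 1/7 = 0.1429
L = rho/(1-rho)
= 0.1429/0.8571
= 0.1667

0.1667


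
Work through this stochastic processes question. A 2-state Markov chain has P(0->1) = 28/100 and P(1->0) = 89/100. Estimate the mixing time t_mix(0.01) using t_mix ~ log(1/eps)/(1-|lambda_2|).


lambda_2 = |1 - p01 - p10| = |1 - 0.2800 - 0.8900| = 0.1700
t_mix ~ log(1/eps)/(1 - |lambda_2|)
= log(100)/(1 - 0.1700) = 4.6052/0.8300
= 5.5484

5.5484


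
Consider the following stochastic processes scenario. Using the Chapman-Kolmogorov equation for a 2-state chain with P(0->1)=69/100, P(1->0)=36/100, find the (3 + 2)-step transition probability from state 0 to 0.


P^5 = P^3 * P^2
Computing via matrix multiplication of the transition matrix.
Entry (0,0) of P^5 = 0.3429

0.3429


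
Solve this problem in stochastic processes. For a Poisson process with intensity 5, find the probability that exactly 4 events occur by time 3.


P(N(t)=k) = (lambda*t)^k * exp(-lambda*t) / k!
lambda*t = 15
= 15^4 * exp(-15) / 4!
= 50625 * 3.0590e-07 / 24
= 6.4526e-04

6.4526e-04


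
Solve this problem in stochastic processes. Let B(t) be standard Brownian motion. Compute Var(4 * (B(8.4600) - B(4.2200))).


Var(alpha*(B(t)-B(s))) = alpha^2 * (t-s)
= 4^2 * (8.4600 - 4.2200)
= 16 * 4.2400
= 67.8400

67.8400


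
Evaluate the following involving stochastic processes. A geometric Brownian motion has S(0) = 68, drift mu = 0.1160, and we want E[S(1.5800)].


E[S(t)] = S(0) * exp(mu * t)
= 68 * exp(0.1160 * 1.5800)
= 68 * 1.2012
= 81.6782

81.6782


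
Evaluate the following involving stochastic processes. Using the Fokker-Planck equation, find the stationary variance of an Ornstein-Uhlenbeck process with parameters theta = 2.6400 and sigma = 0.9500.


Stationary variance = sigma^2 / (2*theta)
= 0.9500^2 / (2*2.6400)
= 0.9025 / 5.2800
= 0.1709

0.1709


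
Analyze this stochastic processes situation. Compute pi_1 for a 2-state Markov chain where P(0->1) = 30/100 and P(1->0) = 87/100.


Stationary distribution: pi_0 = p10/(p01+p10), pi_1 = p01/(p01+p10)
p01 = 0.3000, p10 = 0.8700
pi_1 = 0.2564

0.2564


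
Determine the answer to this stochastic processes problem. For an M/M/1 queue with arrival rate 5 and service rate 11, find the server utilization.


rho = lambda/mu
= 5/11
= 0.4545

0.4545


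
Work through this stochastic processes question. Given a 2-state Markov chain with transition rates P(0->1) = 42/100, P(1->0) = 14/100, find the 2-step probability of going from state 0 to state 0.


Computing P^2 by matrix multiplication.
P = [[0.5800, 0.4200], [0.1400, 0.8600]]
After raising P to the power 2:
P^2(0,0) = 0.3952

0.3952


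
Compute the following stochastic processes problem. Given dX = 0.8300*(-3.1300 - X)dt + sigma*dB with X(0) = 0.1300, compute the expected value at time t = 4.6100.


E[X(t)] = mu + (X(0) - mu)*exp(-theta*t)
= -3.1300 + (0.1300 - -3.1300)*exp(-0.8300*4.6100)
= -3.1300 + 3.2600 * 0.0218
= -3.0590

-3.0590


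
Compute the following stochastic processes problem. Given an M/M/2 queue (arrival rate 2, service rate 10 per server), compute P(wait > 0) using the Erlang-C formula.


a = lambda/mu = 0.2000
rho = a/c = 0.1000
Erlang-C formula applied:
C(c,a) = 0.0182

0.0182


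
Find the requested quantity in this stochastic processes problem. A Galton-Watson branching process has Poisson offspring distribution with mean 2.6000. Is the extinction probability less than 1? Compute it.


Since mu = 2.6000 > 1, extinction prob q < 1.
Solve s = exp(mu*(s-1)) iteratively.
q = 0.0951

0.0951


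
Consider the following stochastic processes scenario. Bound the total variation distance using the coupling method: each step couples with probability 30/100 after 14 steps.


TV distance bound <= (1-delta)^n
= (1 - 0.3000)^14
= 0.7000^14
= 0.0068

0.0068


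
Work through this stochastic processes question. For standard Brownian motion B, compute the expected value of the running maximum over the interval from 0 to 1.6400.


E(max B(s)) = sqrt(2t/pi)
= sqrt(2*1.6400/pi)
= sqrt(1.0441)
= 1.0218

1.0218


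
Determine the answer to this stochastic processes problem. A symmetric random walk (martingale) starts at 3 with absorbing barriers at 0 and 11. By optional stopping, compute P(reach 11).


By optional stopping theorem: E(M at tau) = M(0) = 3
P(hit 11)*11 + P(hit 0)*0 = 3
P(hit 11) = (3 - 0)/(11 - 0) = 3/11 = 0.2727

0.2727


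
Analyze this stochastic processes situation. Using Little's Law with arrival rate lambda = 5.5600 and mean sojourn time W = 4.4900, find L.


Little's Law: L = lambda * W
= 5.5600 * 4.4900
= 24.9644

24.9644


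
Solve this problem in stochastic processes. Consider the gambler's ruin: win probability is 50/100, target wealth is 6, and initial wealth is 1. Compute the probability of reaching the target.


p = 1/2: P(win) = i/N = 1/6
= 0.1667

0.1667


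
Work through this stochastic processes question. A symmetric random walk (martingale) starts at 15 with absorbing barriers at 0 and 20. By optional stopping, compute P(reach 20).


By optional stopping theorem: E(M at tau) = M(0) = 15
P(hit 20)*20 + P(hit 0)*0 = 15
P(hit 20) = (15 - 0)/(20 - 0) = 3/4 = 0.7500

0.7500


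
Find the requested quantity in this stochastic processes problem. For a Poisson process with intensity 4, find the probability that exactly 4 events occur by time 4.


P(N(t)=k) = (lambda*t)^k * exp(-lambda*t) / k!
lambda*t = 16
= 16^4 * exp(-16) / 4!
= 65536 * 1.1254e-07 / 24
= 3.0730e-04

3.0730e-04


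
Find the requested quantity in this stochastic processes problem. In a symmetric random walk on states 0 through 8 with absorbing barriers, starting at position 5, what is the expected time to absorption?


For symmetric RW on 0,...,N with absorbing barriers, E(i) = i*(N-i)
E(5) = 5 * 3 = 15

15


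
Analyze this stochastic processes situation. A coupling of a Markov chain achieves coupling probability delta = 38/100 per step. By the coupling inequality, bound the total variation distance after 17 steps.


TV distance bound <= (1-delta)^n
= (1 - 0.3800)^17
= 0.6200^17
= 2.9557e-04

2.9557e-04


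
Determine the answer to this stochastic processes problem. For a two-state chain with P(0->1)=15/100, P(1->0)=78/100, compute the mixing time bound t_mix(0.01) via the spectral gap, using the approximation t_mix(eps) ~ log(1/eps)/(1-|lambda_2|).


lambda_2 = |1 - p01 - p10| = |1 - 0.1500 - 0.7800| = 0.0700
t_mix ~ log(1/eps)/(1 - |lambda_2|)
= log(100)/(1 - 0.0700) = 4.6052/0.9300
= 4.9518

4.9518


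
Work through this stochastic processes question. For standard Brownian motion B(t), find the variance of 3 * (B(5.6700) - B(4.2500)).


Var(alpha*(B(t)-B(s))) = alpha^2 * (t-s)
= 3^2 * (5.6700 - 4.2500)
= 9 * 1.4200
= 12.7800

12.7800


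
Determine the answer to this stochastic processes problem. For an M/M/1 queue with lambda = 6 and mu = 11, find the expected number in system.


rho = 6/11 = 0.5455
L = rho/(1-rho)
= 0.5455/0.4545
= 1.2000

1.2000


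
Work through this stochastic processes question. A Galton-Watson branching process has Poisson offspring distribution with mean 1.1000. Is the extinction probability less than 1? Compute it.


Since mu = 1.1000 > 1, extinction prob q < 1.
Solve s = exp(mu*(s-1)) iteratively.
q = 0.8239

0.8239


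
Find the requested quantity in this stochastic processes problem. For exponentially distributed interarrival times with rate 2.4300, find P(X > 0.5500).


P(X > t) = exp(-lambda * t)
= exp(-2.4300 * 0.5500)
= exp(-1.3365) = 0.2628

0.2628


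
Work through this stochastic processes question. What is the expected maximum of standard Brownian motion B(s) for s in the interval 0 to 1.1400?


E(max B(s)) = sqrt(2t/pi)
= sqrt(2*1.1400/pi)
= sqrt(0.7257)
= 0.8519

0.8519


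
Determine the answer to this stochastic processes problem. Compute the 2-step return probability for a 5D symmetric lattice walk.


P(return in 2 steps) = P(reverse first step) = 1/(2d)
= 1/10
= 0.1000

0.1000


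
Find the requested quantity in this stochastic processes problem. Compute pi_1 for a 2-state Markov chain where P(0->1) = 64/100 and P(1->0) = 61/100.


Stationary distribution: pi_0 = p10/(p01+p10), pi_1 = p01/(p01+p10)
p01 = 0.6400, p10 = 0.6100
pi_1 = 0.5120

0.5120


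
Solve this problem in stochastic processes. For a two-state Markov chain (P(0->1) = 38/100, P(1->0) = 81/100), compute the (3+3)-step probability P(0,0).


P^6 = P^3 * P^3
Computing via matrix multiplication of the transition matrix.
Entry (0,0) of P^6 = 0.6807

0.6807


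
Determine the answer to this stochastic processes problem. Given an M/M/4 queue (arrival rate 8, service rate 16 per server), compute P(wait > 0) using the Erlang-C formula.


a = lambda/mu = 0.5000
rho = a/c = 0.1250
Erlang-C formula applied:
C(c,a) = 0.0018

0.0018


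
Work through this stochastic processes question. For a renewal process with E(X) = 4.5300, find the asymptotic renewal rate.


Long-run renewal rate = 1/E(X)
= 1/4.5300
= 0.2208

0.2208


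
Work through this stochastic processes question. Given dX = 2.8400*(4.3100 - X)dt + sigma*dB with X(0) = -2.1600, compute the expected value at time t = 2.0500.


E[X(t)] = mu + (X(0) - mu)*exp(-theta*t)
= 4.3100 + (-2.1600 - 4.3100)*exp(-2.8400*2.0500)
= 4.3100 + -6.4700 * 0.0030
= 4.2908

4.2908


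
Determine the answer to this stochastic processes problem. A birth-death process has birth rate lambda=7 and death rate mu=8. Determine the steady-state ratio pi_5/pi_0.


For birth-death process, pi_n/pi_0 = (lambda/mu)^n
= (7/8)^5
= 0.5129

0.5129


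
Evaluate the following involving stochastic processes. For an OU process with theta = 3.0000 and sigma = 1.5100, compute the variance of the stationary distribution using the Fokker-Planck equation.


Stationary variance = sigma^2 / (2*theta)
= 1.5100^2 / (2*3.0000)
= 2.2801 / 6.0000
= 0.3800

0.3800


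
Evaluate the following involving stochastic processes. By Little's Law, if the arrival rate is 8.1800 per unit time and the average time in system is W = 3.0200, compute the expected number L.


Little's Law: L = lambda * W
= 8.1800 * 3.0200
= 24.7036

24.7036


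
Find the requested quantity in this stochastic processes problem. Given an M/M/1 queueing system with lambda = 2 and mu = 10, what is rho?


rho = lambda/mu
= 2/10
= 0.2000

0.2000


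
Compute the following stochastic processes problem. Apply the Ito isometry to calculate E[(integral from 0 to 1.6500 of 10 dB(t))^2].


By Ito isometry: E[(int f dB)^2] = int f^2 dt
= 10^2 * 1.6500
= 100 * 1.6500 = 165.0000

165.0000


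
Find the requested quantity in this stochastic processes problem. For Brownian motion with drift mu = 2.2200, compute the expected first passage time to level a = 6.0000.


Expected first passage time = a/mu
= 6.0000/2.2200
= 2.7027

2.7027


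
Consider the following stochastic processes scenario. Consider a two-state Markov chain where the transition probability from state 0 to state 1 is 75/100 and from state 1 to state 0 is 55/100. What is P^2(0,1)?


Computing P^2 by matrix multiplication.
P = [[0.2500, 0.7500], [0.5500, 0.4500]]
After raising P to the power 2:
P^2(0,1) = 0.5250

0.5250


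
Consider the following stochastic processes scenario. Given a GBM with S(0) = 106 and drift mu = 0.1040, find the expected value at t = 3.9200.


E[S(t)] = S(0) * exp(mu * t)
= 106 * exp(0.1040 * 3.9200)
= 106 * 1.5033
= 159.3526

159.3526


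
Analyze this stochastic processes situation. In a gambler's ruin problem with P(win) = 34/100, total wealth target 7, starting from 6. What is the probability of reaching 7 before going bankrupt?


Gambler's ruin formula:
r = q/p = 0.6600/0.3400 = 1.9412
P(win) = (1 - r^i)/(1 - r^N)
= (1 - 1.9412^6)/(1 - 1.9412^7)
= 0.5104

0.5104


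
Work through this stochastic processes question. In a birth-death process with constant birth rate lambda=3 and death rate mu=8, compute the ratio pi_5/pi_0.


For birth-death process, pi_n/pi_0 = (lambda/mu)^n
= (3/8)^5
= 0.0074

0.0074


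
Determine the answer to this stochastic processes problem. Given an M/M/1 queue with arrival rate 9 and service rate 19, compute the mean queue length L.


rho = 9/19 = 0.4737
L = rho/(1-rho)
= 0.4737/0.5263
= 0.9000

0.9000


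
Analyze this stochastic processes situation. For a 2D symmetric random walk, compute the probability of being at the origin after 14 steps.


P = C(14,7)^2 / 4^14
= 3432^2 / 268435456
= 11778624 / 268435456
= 0.0439

0.0439


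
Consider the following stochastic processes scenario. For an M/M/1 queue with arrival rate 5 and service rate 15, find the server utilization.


rho = lambda/mu
= 5/15
= 0.3333

0.3333


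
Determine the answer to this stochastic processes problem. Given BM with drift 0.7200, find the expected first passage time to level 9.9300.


Expected first passage time = a/mu
= 9.9300/0.7200
= 13.7917

13.7917


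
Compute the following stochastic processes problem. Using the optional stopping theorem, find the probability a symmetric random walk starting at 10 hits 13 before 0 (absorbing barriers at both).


By optional stopping theorem: E(M at tau) = M(0) = 10
P(hit 13)*13 + P(hit 0)*0 = 10
P(hit 13) = (10 - 0)/(13 - 0) = 10/13 = 0.7692

0.7692


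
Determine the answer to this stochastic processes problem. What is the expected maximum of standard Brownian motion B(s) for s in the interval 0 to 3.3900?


E(max B(s)) = sqrt(2t/pi)
= sqrt(2*3.3900/pi)
= sqrt(2.1581)
= 1.4691

1.4691


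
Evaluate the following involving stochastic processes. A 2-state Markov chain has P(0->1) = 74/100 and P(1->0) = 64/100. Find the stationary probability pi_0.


Stationary distribution: pi_0 = p10/(p01+p10), pi_1 = p01/(p01+p10)
p01 = 0.7400, p10 = 0.6400
pi_0 = 0.4638

0.4638


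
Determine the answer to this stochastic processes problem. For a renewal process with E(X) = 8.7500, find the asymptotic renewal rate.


Long-run renewal rate = 1/E(X)
= 1/8.7500
= 0.1143

0.1143


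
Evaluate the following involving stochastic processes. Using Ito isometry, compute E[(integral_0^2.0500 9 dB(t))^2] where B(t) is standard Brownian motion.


By Ito isometry: E[(int f dB)^2] = int f^2 dt
= 9^2 * 2.0500
= 81 * 2.0500 = 166.0500

166.0500


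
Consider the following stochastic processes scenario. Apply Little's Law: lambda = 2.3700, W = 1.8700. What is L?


Little's Law: L = lambda * W
= 2.3700 * 1.8700
= 4.4319

4.4319


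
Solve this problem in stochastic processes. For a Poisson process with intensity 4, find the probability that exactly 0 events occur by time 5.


P(N(t)=k) = (lambda*t)^k * exp(-lambda*t) / k!
lambda*t = 20
= 20^0 * exp(-20) / 0!
= 1 * 2.0612e-09 / 1
= 2.0612e-09

2.0612e-09


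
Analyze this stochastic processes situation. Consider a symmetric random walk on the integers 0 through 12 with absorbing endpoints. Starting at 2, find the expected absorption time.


For symmetric RW on 0,...,N with absorbing barriers, E(i) = i*(N-i)
E(2) = 2 * 10 = 20

20


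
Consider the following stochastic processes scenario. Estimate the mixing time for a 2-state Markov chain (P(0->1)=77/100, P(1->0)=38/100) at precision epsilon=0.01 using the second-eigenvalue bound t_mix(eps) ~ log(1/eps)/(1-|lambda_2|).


lambda_2 = |1 - p01 - p10| = |1 - 0.7700 - 0.3800| = 0.1500
t_mix ~ log(1/eps)/(1 - |lambda_2|)
= log(100)/(1 - 0.1500) = 4.6052/0.8500
= 5.4178

5.4178


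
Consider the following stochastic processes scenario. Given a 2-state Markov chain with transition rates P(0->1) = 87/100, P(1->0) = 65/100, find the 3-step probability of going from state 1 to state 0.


Computing P^3 by matrix multiplication.
P = [[0.1300, 0.8700], [0.6500, 0.3500]]
After raising P to the power 3:
P^3(1,0) = 0.4878

0.4878


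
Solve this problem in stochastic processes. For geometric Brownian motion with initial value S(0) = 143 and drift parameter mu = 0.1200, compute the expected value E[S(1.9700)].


E[S(t)] = S(0) * exp(mu * t)
= 143 * exp(0.1200 * 1.9700)
= 143 * 1.2667
= 181.1354

181.1354


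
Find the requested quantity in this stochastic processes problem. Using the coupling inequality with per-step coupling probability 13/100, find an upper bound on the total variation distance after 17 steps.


TV distance bound <= (1-delta)^n
= (1 - 0.1300)^17
= 0.8700^17
= 0.0937

0.0937


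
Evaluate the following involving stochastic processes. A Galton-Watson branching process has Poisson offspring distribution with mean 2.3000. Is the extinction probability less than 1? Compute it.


Since mu = 2.3000 > 1, extinction prob q < 1.
Solve s = exp(mu*(s-1)) iteratively.
q = 0.1376

0.1376


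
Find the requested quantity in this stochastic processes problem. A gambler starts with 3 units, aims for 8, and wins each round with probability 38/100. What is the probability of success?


Gambler's ruin formula:
r = q/p = 0.6200/0.3800 = 1.6316
P(win) = (1 - r^i)/(1 - r^N)
= (1 - 1.6316^3)/(1 - 1.6316^8)
= 0.0679

0.0679


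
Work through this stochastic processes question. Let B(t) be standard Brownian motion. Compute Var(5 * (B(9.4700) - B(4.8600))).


Var(alpha*(B(t)-B(s))) = alpha^2 * (t-s)
= 5^2 * (9.4700 - 4.8600)
= 25 * 4.6100
= 115.2500

115.2500


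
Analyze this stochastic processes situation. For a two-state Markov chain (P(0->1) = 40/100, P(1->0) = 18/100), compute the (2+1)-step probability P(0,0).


P^3 = P^2 * P^1
Computing via matrix multiplication of the transition matrix.
Entry (0,0) of P^3 = 0.3614

0.3614


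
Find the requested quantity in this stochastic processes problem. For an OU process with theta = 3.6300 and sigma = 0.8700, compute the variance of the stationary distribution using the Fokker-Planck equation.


Stationary variance = sigma^2 / (2*theta)
= 0.8700^2 / (2*3.6300)
= 0.7569 / 7.2600
= 0.1043

0.1043


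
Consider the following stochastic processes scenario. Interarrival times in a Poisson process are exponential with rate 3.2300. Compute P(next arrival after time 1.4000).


P(X > t) = exp(-lambda * t)
= exp(-3.2300 * 1.4000)
= exp(-4.5220) = 0.0109

0.0109


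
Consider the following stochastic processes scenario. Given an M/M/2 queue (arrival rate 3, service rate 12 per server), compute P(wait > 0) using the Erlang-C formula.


a = lambda/mu = 0.2500
rho = a/c = 0.1250
Erlang-C formula applied:
C(c,a) = 0.0278

0.0278


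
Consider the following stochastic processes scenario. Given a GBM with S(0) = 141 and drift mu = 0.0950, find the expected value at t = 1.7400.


E[S(t)] = S(0) * exp(mu * t)
= 141 * exp(0.0950 * 1.7400)
= 141 * 1.1797
= 166.3443

166.3443


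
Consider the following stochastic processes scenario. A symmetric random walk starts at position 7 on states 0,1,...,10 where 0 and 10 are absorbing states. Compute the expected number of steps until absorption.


For symmetric RW on 0,...,N with absorbing barriers, E(i) = i*(N-i)
E(7) = 7 * 3 = 21

21


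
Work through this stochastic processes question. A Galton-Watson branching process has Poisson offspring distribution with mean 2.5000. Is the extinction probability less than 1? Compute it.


Since mu = 2.5000 > 1, extinction prob q < 1.
Solve s = exp(mu*(s-1)) iteratively.
q = 0.1074

0.1074


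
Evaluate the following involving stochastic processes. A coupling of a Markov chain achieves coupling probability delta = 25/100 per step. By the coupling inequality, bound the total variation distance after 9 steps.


TV distance bound <= (1-delta)^n
= (1 - 0.2500)^9
= 0.7500^9
= 0.0751

0.0751


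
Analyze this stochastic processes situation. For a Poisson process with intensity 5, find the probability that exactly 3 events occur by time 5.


P(N(t)=k) = (lambda*t)^k * exp(-lambda*t) / k!
lambda*t = 25
= 25^3 * exp(-25) / 3!
= 15625 * 1.3888e-11 / 6
= 3.6167e-08

3.6167e-08


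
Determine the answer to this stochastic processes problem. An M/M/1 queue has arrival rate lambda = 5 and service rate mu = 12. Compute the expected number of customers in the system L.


rho = 5/12 = 0.4167
L = rho/(1-rho)
= 0.4167/0.5833
= 0.7143

0.7143


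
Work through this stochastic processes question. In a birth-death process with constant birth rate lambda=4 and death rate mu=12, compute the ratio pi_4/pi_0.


For birth-death process, pi_n/pi_0 = (lambda/mu)^n
= (4/12)^4
= 0.0123

0.0123


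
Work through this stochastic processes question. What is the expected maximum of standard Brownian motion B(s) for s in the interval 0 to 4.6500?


E(max B(s)) = sqrt(2t/pi)
= sqrt(2*4.6500/pi)
= sqrt(2.9603)
= 1.7205

1.7205


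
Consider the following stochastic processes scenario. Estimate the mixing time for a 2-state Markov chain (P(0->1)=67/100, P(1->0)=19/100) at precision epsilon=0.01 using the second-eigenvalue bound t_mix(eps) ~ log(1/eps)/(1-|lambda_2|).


lambda_2 = |1 - p01 - p10| = |1 - 0.6700 - 0.1900| = 0.1400
t_mix ~ log(1/eps)/(1 - |lambda_2|)
= log(100)/(1 - 0.1400) = 4.6052/0.8600
= 5.3548

5.3548


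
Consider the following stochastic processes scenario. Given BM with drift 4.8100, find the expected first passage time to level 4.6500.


Expected first passage time = a/mu
= 4.6500/4.8100
= 0.9667

0.9667


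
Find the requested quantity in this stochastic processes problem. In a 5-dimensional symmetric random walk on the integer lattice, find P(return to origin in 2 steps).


P(return in 2 steps) = P(reverse first step) = 1/(2d)
= 1/10
= 0.1000

0.1000


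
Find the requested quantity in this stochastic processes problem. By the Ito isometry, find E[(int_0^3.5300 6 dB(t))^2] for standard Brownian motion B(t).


By Ito isometry: E[(int f dB)^2] = int f^2 dt
= 6^2 * 3.5300
= 36 * 3.5300 = 127.0800

127.0800


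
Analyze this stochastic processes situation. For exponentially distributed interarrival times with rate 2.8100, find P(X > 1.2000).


P(X > t) = exp(-lambda * t)
= exp(-2.8100 * 1.2000)
= exp(-3.3720) = 0.0343

0.0343


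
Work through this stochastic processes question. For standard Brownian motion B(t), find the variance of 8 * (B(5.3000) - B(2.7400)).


Var(alpha*(B(t)-B(s))) = alpha^2 * (t-s)
= 8^2 * (5.3000 - 2.7400)
= 64 * 2.5600
= 163.8400

163.8400


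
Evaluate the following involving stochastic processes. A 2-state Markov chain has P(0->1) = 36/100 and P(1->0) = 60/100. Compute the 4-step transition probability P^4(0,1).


Computing P^4 by matrix multiplication.
P = [[0.6400, 0.3600], [0.6000, 0.4000]]
After raising P to the power 4:
P^4(0,1) = 0.3750

0.3750


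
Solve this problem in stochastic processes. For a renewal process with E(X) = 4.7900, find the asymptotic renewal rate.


Long-run renewal rate = 1/E(X)
= 1/4.7900
= 0.2088

0.2088


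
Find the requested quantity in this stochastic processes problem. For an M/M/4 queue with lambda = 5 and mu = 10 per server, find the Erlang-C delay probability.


a = lambda/mu = 0.5000
rho = a/c = 0.1250
Erlang-C formula applied:
C(c,a) = 0.0018

0.0018


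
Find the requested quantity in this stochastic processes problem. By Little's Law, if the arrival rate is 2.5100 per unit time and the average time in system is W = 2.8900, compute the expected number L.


Little's Law: L = lambda * W
= 2.5100 * 2.8900
= 7.2539

7.2539


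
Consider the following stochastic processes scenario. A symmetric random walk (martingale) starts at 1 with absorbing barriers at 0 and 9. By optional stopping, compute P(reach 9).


By optional stopping theorem: E(M at tau) = M(0) = 1
P(hit 9)*9 + P(hit 0)*0 = 1
P(hit 9) = (1 - 0)/(9 - 0) = 1/9 = 0.1111

0.1111


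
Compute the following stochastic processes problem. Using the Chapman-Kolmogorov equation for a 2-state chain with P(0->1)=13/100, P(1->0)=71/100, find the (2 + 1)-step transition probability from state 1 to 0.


P^3 = P^2 * P^1
Computing via matrix multiplication of the transition matrix.
Entry (1,0) of P^3 = 0.8418

0.8418


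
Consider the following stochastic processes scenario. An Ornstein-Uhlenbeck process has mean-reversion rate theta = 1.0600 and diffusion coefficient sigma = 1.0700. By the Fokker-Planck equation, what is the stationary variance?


Stationary variance = sigma^2 / (2*theta)
= 1.0700^2 / (2*1.0600)
= 1.1449 / 2.1200
= 0.5400

0.5400


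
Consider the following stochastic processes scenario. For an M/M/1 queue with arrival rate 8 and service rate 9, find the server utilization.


rho = lambda/mu
= 8/9
= 0.8889

0.8889


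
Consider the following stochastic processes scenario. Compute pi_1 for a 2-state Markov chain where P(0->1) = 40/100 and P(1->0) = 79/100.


Stationary distribution: pi_0 = p10/(p01+p10), pi_1 = p01/(p01+p10)
p01 = 0.4000, p10 = 0.7900
pi_1 = 0.3361

0.3361


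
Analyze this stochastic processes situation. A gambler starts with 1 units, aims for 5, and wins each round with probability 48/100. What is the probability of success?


Gambler's ruin formula:
r = q/p = 0.5200/0.4800 = 1.0833
P(win) = (1 - r^i)/(1 - r^N)
= (1 - 1.0833^1)/(1 - 1.0833^5)
= 0.1693

0.1693


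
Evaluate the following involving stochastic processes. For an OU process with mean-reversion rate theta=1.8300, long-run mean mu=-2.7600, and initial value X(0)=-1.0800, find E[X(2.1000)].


E[X(t)] = mu + (X(0) - mu)*exp(-theta*t)
= -2.7600 + (-1.0800 - -2.7600)*exp(-1.8300*2.1000)
= -2.7600 + 1.6800 * 0.0214
= -2.7240

-2.7240


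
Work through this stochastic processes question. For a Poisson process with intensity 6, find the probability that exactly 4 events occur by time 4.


P(N(t)=k) = (lambda*t)^k * exp(-lambda*t) / k!
lambda*t = 24
= 24^4 * exp(-24) / 4!
= 331776 * 3.7751e-11 / 24
= 5.2187e-07

5.2187e-07


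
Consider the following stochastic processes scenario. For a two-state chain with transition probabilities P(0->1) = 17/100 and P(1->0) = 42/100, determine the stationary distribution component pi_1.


Stationary distribution: pi_0 = p10/(p01+p10), pi_1 = p01/(p01+p10)
p01 = 0.1700, p10 = 0.4200
pi_1 = 0.2881

0.2881


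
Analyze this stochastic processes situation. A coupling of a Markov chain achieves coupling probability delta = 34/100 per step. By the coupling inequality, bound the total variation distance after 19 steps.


TV distance bound <= (1-delta)^n
= (1 - 0.3400)^19
= 0.6600^19
= 3.7268e-04

3.7268e-04


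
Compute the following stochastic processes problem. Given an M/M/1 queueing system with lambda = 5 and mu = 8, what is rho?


rho = lambda/mu
= 5/8
= 0.6250

0.6250


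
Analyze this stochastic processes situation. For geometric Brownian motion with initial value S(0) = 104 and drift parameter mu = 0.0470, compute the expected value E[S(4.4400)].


E[S(t)] = S(0) * exp(mu * t)
= 104 * exp(0.0470 * 4.4400)
= 104 * 1.2321
= 128.1333

128.1333


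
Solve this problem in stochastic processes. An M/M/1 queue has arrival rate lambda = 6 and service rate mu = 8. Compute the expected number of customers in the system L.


rho = 6/8 = 0.7500
L = rho/(1-rho)
= 0.7500/0.2500
= 3.0000

3.0000


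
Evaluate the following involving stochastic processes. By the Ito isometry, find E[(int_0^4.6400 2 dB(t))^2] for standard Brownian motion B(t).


By Ito isometry: E[(int f dB)^2] = int f^2 dt
= 2^2 * 4.6400
= 4 * 4.6400 = 18.5600

18.5600


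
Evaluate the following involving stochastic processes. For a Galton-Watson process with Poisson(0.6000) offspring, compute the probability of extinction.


Since mu = 0.6000 <= 1, extinction probability = 1.

1.0000


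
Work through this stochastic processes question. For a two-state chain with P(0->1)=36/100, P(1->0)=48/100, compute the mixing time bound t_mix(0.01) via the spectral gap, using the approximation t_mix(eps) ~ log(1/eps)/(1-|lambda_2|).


lambda_2 = |1 - p01 - p10| = |1 - 0.3600 - 0.4800| = 0.1600
t_mix ~ log(1/eps)/(1 - |lambda_2|)
= log(100)/(1 - 0.1600) = 4.6052/0.8400
= 5.4823

5.4823


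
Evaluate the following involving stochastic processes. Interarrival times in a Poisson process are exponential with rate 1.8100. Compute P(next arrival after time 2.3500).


P(X > t) = exp(-lambda * t)
= exp(-1.8100 * 2.3500)
= exp(-4.2535) = 0.0142

0.0142


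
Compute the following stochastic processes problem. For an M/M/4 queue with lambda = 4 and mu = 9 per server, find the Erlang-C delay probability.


a = lambda/mu = 0.4444
rho = a/c = 0.1111
Erlang-C formula applied:
C(c,a) = 0.0012

0.0012


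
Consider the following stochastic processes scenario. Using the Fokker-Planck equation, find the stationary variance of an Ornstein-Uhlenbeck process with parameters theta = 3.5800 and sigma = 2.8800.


Stationary variance = sigma^2 / (2*theta)
= 2.8800^2 / (2*3.5800)
= 8.2944 / 7.1600
= 1.1584

1.1584


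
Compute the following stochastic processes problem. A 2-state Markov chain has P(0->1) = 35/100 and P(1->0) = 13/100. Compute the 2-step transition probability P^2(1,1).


Computing P^2 by matrix multiplication.
P = [[0.6500, 0.3500], [0.1300, 0.8700]]
After raising P to the power 2:
P^2(1,1) = 0.8024

0.8024


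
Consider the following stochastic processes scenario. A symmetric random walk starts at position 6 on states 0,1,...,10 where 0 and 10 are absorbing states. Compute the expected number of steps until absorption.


For symmetric RW on 0,...,N with absorbing barriers, E(i) = i*(N-i)
E(6) = 6 * 4 = 24

24


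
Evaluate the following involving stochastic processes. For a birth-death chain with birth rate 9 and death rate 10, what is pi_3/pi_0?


For birth-death process, pi_n/pi_0 = (lambda/mu)^n
= (9/10)^3
= 0.7290

0.7290


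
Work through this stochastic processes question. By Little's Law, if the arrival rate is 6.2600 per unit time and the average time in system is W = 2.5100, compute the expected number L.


Little's Law: L = lambda * W
= 6.2600 * 2.5100
= 15.7126

15.7126


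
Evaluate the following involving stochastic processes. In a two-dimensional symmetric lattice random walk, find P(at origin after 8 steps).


P = C(8,4)^2 / 4^8
= 70^2 / 65536
= 4900 / 65536
= 0.0748

0.0748


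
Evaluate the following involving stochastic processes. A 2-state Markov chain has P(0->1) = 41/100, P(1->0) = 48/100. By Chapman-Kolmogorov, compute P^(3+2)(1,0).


P^5 = P^3 * P^2
Computing via matrix multiplication of the transition matrix.
Entry (1,0) of P^5 = 0.5393

0.5393


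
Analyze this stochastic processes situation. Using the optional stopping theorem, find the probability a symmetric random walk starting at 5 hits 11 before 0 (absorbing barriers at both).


By optional stopping theorem: E(M at tau) = M(0) = 5
P(hit 11)*11 + P(hit 0)*0 = 5
P(hit 11) = (5 - 0)/(11 - 0) = 5/11 = 0.4545

0.4545


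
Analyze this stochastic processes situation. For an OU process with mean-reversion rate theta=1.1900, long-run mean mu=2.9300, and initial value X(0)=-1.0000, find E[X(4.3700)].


E[X(t)] = mu + (X(0) - mu)*exp(-theta*t)
= 2.9300 + (-1.0000 - 2.9300)*exp(-1.1900*4.3700)
= 2.9300 + -3.9300 * 0.0055
= 2.9083

2.9083


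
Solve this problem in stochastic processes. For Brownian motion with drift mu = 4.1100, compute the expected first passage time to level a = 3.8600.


Expected first passage time = a/mu
= 3.8600/4.1100
= 0.9392

0.9392


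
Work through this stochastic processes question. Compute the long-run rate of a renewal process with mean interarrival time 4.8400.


Long-run renewal rate = 1/E(X)
= 1/4.8400
= 0.2066

0.2066


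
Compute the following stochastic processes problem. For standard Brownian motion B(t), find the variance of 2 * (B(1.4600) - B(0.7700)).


Var(alpha*(B(t)-B(s))) = alpha^2 * (t-s)
= 2^2 * (1.4600 - 0.7700)
= 4 * 0.6900
= 2.7600

2.7600


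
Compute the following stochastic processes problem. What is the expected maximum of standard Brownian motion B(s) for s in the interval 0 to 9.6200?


E(max B(s)) = sqrt(2t/pi)
= sqrt(2*9.6200/pi)
= sqrt(6.1243)
= 2.4747

2.4747


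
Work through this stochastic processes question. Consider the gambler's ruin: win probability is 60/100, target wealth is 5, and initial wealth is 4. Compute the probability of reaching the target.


Gambler's ruin formula:
r = q/p = 0.4000/0.6000 = 0.6667
P(win) = (1 - r^i)/(1 - r^N)
= (1 - 0.6667^4)/(1 - 0.6667^5)
= 0.9242

0.9242


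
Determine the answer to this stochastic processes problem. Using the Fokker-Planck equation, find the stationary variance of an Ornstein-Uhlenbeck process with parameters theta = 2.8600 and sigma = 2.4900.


Stationary variance = sigma^2 / (2*theta)
= 2.4900^2 / (2*2.8600)
= 6.2001 / 5.7200
= 1.0839

1.0839


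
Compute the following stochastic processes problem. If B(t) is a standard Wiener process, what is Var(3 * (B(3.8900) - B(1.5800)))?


Var(alpha*(B(t)-B(s))) = alpha^2 * (t-s)
= 3^2 * (3.8900 - 1.5800)
= 9 * 2.3100
= 20.7900

20.7900


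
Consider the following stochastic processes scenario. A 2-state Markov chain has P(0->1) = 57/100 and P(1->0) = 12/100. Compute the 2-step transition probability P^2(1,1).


Computing P^2 by matrix multiplication.
P = [[0.4300, 0.5700], [0.1200, 0.8800]]
After raising P to the power 2:
P^2(1,1) = 0.8428

0.8428


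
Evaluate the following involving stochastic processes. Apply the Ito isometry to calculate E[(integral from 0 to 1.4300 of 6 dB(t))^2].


By Ito isometry: E[(int f dB)^2] = int f^2 dt
= 6^2 * 1.4300
= 36 * 1.4300 = 51.4800

51.4800


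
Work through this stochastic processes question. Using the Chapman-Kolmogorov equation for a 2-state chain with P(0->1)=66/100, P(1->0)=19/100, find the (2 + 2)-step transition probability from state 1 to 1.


P^4 = P^2 * P^2
Computing via matrix multiplication of the transition matrix.
Entry (1,1) of P^4 = 0.7766

0.7766


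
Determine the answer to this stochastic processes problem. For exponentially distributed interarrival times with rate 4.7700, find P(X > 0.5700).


P(X > t) = exp(-lambda * t)
= exp(-4.7700 * 0.5700)
= exp(-2.7189) = 0.0659

0.0659


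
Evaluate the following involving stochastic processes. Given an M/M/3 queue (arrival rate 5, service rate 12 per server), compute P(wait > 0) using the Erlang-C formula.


a = lambda/mu = 0.4167
rho = a/c = 0.1389
Erlang-C formula applied:
C(c,a) = 0.0092

0.0092


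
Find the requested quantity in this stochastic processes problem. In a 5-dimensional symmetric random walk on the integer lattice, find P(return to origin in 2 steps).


P(return in 2 steps) = P(reverse first step) = 1/(2d)
= 1/10
= 0.1000

0.1000


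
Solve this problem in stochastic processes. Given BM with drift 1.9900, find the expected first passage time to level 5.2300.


Expected first passage time = a/mu
= 5.2300/1.9900
= 2.6281

2.6281


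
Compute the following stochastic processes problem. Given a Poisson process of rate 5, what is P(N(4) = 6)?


P(N(t)=k) = (lambda*t)^k * exp(-lambda*t) / k!
lambda*t = 20
= 20^6 * exp(-20) / 6!
= 64000000 * 2.0612e-09 / 720
= 1.8321e-04

1.8321e-04


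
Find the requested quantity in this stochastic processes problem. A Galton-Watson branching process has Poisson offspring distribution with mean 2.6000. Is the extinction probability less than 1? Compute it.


Since mu = 2.6000 > 1, extinction prob q < 1.
Solve s = exp(mu*(s-1)) iteratively.
q = 0.0951

0.0951


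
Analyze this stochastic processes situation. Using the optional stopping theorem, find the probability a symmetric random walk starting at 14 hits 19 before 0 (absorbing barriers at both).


By optional stopping theorem: E(M at tau) = M(0) = 14
P(hit 19)*19 + P(hit 0)*0 = 14
P(hit 19) = (14 - 0)/(19 - 0) = 14/19 = 0.7368

0.7368
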